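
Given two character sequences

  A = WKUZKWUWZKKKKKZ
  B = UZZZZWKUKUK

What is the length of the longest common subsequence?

Match W [1,6], then K [2,7], then U [3,8], then K [5,9], then U [7,10], then K [14,11] — 6 characters in the same relative order in both. dp[15][11] = 6 confirms this is the maximum.

6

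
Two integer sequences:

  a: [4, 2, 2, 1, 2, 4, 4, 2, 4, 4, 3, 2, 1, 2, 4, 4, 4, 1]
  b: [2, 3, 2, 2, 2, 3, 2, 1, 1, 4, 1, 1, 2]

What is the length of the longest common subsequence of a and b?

Match 2 at a[2]=b[1], then 2 at a[3]=b[3], then 2 at a[5]=b[4], then 2 at a[8]=b[5], then 3 at a[11]=b[6], then 2 at a[12]=b[7], then 1 at a[13]=b[9], then 4 at a[15]=b[10], then 1 at a[18]=b[12] — 9 values in the same relative order in both. The LCS DP gives dp[18][13] = 9, so this is optimal.

9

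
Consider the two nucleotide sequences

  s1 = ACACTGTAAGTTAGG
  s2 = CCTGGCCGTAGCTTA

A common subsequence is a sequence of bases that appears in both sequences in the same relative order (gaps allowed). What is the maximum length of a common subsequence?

10

Pick C (s1 #2, s2 #1) → C (s1 #4, s2 #2) → T (s1 #5, s2 #3) → G (s1 #6, s2 #8) → T (s1 #7, s2 #9) → A (s1 #9, s2 #10) → G (s1 #10, s2 #11) → T (s1 #11, s2 #13) → T (s1 #12, s2 #14) → A (s1 #13, s2 #15); all 10 bases appear in both, in order. Since dp[15][15] = 10, nothing longer is possible.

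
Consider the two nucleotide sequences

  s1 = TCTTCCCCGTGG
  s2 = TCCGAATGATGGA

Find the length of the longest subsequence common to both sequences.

Pick T at s1[1]=s2[1] → C at s1[2]=s2[3] → T at s1[4]=s2[7] → G at s1[9]=s2[8] → T at s1[10]=s2[10] → G at s1[11]=s2[11] → G at s1[12]=s2[12]; all 7 bases appear in both, in order. Since dp[12][13] = 7, nothing longer is possible.

7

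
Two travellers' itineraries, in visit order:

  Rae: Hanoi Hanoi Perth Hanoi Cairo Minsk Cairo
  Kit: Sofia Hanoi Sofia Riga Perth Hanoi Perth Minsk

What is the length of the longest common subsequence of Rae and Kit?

Match Hanoi at Rae[1]=Kit[2], then Hanoi at Rae[2]=Kit[6], then Perth at Rae[3]=Kit[7], then Minsk at Rae[6]=Kit[8] — 4 stops in the same relative order in both, and the DP table's final entry dp[7][8] is also 4, so no common subsequence is longer.

4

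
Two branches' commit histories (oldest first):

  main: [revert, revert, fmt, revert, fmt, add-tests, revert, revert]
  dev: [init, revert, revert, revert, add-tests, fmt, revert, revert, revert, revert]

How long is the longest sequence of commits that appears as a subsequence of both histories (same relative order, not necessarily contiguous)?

6

One common subsequence of length 6: revert (main #1, dev #3) → revert (main #2, dev #4) → fmt (main #3, dev #6) → revert (main #4, dev #8) → revert (main #7, dev #9) → revert (main #8, dev #10). Since dp[8][10] = 6, nothing longer is possible.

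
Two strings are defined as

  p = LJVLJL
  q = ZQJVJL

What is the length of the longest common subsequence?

4

Let dp[i][j] be the LCS length of the first i characters of p and the first j characters of q. dp[i][j] = dp[i-1][j-1]+1 when the i-th and j-th characters match, else max(dp[i-1][j], dp[i][j-1]).
    ·  Z  Q  J  V  J  L
 ·  0  0  0  0  0  0  0
 L  0  0  0  0  0  0  1
 J  0  0  0  1  1  1  1
 V  0  0  0  1  2  2  2
 L  0  0  0  1  2  2  3
 J  0  0  0  1  2  3  3
 L  0  0  0  1  2  3  4
dp[6][6] = 4. One LCS (by backtracking along matches): JVJL.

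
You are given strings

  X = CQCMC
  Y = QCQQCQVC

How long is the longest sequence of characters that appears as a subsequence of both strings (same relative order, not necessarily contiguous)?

4

Taking C [1,2], then Q [2,4], then C [3,5], then C [5,8] gives a common subsequence of length 4. Since dp[5][8] = 4, nothing longer is possible.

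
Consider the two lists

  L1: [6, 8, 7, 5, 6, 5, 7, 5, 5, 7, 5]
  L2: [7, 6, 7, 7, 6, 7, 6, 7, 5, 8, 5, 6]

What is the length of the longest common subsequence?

Let dp[i][j] be the LCS length of the first i values of L1 and the first j values of L2. dp[i][j] = dp[i-1][j-1]+1 when the i-th and j-th values match, else max(dp[i-1][j], dp[i][j-1]).
    ·  7  6  7  7  6  7  6  7  5  8  5  6
 ·  0  0  0  0  0  0  0  0  0  0  0  0  0
 6  0  0  1  1  1  1  1  1  1  1  1  1  1
 8  0  0  1  1  1  1  1  1  1  1  2  2  2
 7  0  1  1  2  2  2  2  2  2  2  2  2  2
 5  0  1  1  2  2  2  2  2  2  3  3  3  3
 6  0  1  2  2  2  3  3  3  3  3  3  3  4
 5  0  1  2  2  2  3  3  3  3  4  4  4  4
 7  0  1  2  3  3  3  4  4  4  4  4  4  4
 5  0  1  2  3  3  3  4  4  4  5  5  5  5
 5  0  1  2  3  3  3  4  4  4  5  5  6  6
 7  0  1  2  3  4  4  4  4  5  5  5  6  6
 5  0  1  2  3  4  4  4  4  5  6  6  6  6
dp[11][12] = 6. One LCS (by backtracking along matches): 6, 7, 6, 7, 5, 5.

6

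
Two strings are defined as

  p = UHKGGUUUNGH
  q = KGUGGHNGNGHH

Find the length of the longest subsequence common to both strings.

6

Match U at p[1]=q[3], H at p[2]=q[6], G at p[5]=q[8], N at p[9]=q[9], G at p[10]=q[10], H at p[11]=q[12] — 6 characters in the same relative order in both. dp[11][12] = 6 confirms this is the maximum.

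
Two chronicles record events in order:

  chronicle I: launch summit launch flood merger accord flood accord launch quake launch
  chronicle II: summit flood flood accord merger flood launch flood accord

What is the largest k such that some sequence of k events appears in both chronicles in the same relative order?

Taking summit [2,1]; then flood [4,3]; then merger [5,5]; then flood [7,8]; then accord [8,9] gives a common subsequence of length 5. dp[11][9] = 5 confirms this is the maximum.

5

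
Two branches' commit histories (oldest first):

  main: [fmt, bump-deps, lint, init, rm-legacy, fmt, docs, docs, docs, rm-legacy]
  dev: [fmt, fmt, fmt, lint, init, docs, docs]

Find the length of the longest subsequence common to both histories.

5

Taking fmt at main[1]=dev[3] → lint at main[3]=dev[4] → init at main[4]=dev[5] → docs at main[8]=dev[6] → docs at main[9]=dev[7] gives a common subsequence of length 5. dp[10][7] = 5 confirms this is the maximum.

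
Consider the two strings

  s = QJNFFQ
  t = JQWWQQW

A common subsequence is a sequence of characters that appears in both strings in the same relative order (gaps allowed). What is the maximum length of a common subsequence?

2

Pick Q [1,5] → Q [6,6]; all 2 characters appear in both, in order. dp[6][7] = 2 confirms this is the maximum.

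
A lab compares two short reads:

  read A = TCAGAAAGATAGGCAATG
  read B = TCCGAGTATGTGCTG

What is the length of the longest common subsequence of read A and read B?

Taking T [1,1], then C [2,3], then G [4,4], then A [7,5], then G [8,6], then A [9,8], then T [10,9], then G [12,10], then G [13,12], then C [14,13], then T [17,14], then G [18,15] gives a common subsequence of length 12. The LCS DP gives dp[18][15] = 12, so this is optimal.

12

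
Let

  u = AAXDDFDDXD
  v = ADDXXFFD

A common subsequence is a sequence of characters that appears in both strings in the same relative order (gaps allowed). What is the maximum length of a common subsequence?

Match A (u #2, v #1), D (u #4, v #2), D (u #5, v #3), F (u #6, v #7), D (u #10, v #8) — 5 characters in the same relative order in both. Since dp[10][8] = 5, nothing longer is possible.

5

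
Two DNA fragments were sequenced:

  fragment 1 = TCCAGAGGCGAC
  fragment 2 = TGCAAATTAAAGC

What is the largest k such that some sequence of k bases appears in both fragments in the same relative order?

6

One common subsequence of length 6: T [1,1] → C [2,3] → A [4,10] → A [6,11] → G [10,12] → C [12,13]. Since dp[12][13] = 6, nothing longer is possible.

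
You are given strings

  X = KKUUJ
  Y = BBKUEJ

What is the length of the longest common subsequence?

Let dp[i][j] be the LCS length of the first i characters of X and the first j characters of Y. dp[i][j] = dp[i-1][j-1]+1 when the i-th and j-th characters match, else max(dp[i-1][j], dp[i][j-1]).
    ·  B  B  K  U  E  J
 ·  0  0  0  0  0  0  0
 K  0  0  0  1  1  1  1
 K  0  0  0  1  1  1  1
 U  0  0  0  1  2  2  2
 U  0  0  0  1  2  2  2
 J  0  0  0  1  2  2  3
dp[5][6] = 3. One LCS (by backtracking along matches): KUJ.

3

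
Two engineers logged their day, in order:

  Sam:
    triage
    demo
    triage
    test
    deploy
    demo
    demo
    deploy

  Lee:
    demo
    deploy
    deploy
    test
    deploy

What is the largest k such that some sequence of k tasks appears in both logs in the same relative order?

3

Taking demo at Sam[2]=Lee[1] → test at Sam[4]=Lee[4] → deploy at Sam[8]=Lee[5] gives a common subsequence of length 3, and the DP table's final entry dp[8][5] is also 3, so no common subsequence is longer.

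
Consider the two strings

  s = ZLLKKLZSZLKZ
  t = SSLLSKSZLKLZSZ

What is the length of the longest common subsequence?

8

Taking L (s #2, t #3) → L (s #3, t #4) → K (s #4, t #6) → K (s #5, t #10) → L (s #6, t #11) → Z (s #7, t #12) → S (s #8, t #13) → Z (s #12, t #14) gives a common subsequence of length 8. dp[12][14] = 8 confirms this is the maximum.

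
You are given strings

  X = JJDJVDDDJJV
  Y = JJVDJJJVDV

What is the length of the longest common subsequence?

One common subsequence of length 7: J [1,1], J [2,2], D [3,4], J [4,7], V [5,8], D [8,9], V [11,10]. The LCS DP gives dp[11][10] = 7, so this is optimal.

7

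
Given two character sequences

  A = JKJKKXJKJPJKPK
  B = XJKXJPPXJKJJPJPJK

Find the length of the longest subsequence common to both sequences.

Match J (A #1, B #2), then K (A #2, B #3), then J (A #3, B #5), then X (A #6, B #8), then J (A #7, B #9), then K (A #8, B #10), then J (A #9, B #12), then P (A #10, B #13), then J (A #11, B #14), then P (A #13, B #15), then K (A #14, B #17) — 11 characters in the same relative order in both. Since dp[14][17] = 11, nothing longer is possible.

11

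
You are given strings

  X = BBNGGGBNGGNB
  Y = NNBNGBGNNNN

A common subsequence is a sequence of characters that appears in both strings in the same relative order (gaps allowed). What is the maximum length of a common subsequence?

6

Let dp[i][j] be the LCS length of the first i characters of X and the first j characters of Y. dp[i][j] = dp[i-1][j-1]+1 when the i-th and j-th characters match, else max(dp[i-1][j], dp[i][j-1]).
    ·  N  N  B  N  G  B  G  N  N  N  N
 ·  0  0  0  0  0  0  0  0  0  0  0  0
 B  0  0  0  1  1  1  1  1  1  1  1  1
 B  0  0  0  1  1  1  2  2  2  2  2  2
 N  0  1  1  1  2  2  2  2  3  3  3  3
 G  0  1  1  1  2  3  3  3  3  3  3  3
 G  0  1  1  1  2  3  3  4  4  4  4  4
 G  0  1  1  1  2  3  3  4  4  4  4  4
 B  0  1  1  2  2  3  4  4  4  4  4  4
 N  0  1  2  2  3  3  4  4  5  5  5  5
 G  0  1  2  2  3  4  4  5  5  5  5  5
 G  0  1  2  2  3  4  4  5  5  5  5  5
 N  0  1  2  2  3  4  4  5  6  6  6  6
 B  0  1  2  3  3  4  5  5  6  6  6  6
dp[12][11] = 6. One LCS (by backtracking along matches): BNGGNN.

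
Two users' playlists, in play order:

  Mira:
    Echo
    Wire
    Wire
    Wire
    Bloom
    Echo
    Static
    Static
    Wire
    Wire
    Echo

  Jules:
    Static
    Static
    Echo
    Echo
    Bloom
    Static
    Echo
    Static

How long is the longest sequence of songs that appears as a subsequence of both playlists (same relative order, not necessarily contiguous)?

One common subsequence of length 4: Echo [1,4]; then Bloom [5,5]; then Echo [6,7]; then Static [8,8]. dp[11][8] = 4 confirms this is the maximum.

4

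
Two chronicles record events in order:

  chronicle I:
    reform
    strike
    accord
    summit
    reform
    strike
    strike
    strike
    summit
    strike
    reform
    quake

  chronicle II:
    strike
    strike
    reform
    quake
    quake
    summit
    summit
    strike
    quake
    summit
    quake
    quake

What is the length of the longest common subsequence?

Taking reform (chronicle I #1, chronicle II #3), summit (chronicle I #4, chronicle II #7), strike (chronicle I #6, chronicle II #8), summit (chronicle I #9, chronicle II #10), quake (chronicle I #12, chronicle II #12) gives a common subsequence of length 5. dp[12][12] = 5 confirms this is the maximum.

5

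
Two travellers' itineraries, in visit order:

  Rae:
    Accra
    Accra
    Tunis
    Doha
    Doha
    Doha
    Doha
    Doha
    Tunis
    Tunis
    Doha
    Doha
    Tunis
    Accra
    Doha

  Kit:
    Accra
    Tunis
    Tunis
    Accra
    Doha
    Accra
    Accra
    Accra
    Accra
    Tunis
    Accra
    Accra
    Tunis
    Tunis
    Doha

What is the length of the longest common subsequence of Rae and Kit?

One common subsequence of length 7: Accra at Rae[1]=Kit[1], then Accra at Rae[2]=Kit[4], then Doha at Rae[4]=Kit[5], then Tunis at Rae[9]=Kit[10], then Tunis at Rae[10]=Kit[13], then Tunis at Rae[13]=Kit[14], then Doha at Rae[15]=Kit[15]. The LCS DP gives dp[15][15] = 7, so this is optimal.

7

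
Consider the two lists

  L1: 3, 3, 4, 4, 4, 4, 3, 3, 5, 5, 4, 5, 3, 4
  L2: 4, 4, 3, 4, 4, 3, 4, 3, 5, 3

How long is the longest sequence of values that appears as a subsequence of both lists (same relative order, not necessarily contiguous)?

Let dp[i][j] be the LCS length of the first i values of L1 and the first j values of L2. dp[i][j] = dp[i-1][j-1]+1 when the i-th and j-th values match, else max(dp[i-1][j], dp[i][j-1]).
    ·  4  4  3  4  4  3  4  3  5  3
 ·  0  0  0  0  0  0  0  0  0  0  0
 3  0  0  0  1  1  1  1  1  1  1  1
 3  0  0  0  1  1  1  2  2  2  2  2
 4  0  1  1  1  2  2  2  3  3  3  3
 4  0  1  2  2  2  3  3  3  3  3  3
 4  0  1  2  2  3  3  3  4  4  4  4
 4  0  1  2  2  3  4  4  4  4  4  4
 3  0  1  2  3  3  4  5  5  5  5  5
 3  0  1  2  3  3  4  5  5  6  6  6
 5  0  1  2  3  3  4  5  5  6  7  7
 5  0  1  2  3  3  4  5  5  6  7  7
 4  0  1  2  3  4  4  5  6  6  7  7
 5  0  1  2  3  4  4  5  6  6  7  7
 3  0  1  2  3  4  4  5  6  7  7  8
 4  0  1  2  3  4  5  5  6  7  7  8
dp[14][10] = 8. One LCS (by backtracking along matches): 4, 4, 4, 4, 3, 3, 5, 3.

8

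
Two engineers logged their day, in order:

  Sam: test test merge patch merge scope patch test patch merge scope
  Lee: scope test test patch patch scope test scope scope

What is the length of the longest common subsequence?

6

One common subsequence of length 6: test (Sam #1, Lee #2) → test (Sam #2, Lee #3) → patch (Sam #4, Lee #5) → scope (Sam #6, Lee #6) → test (Sam #8, Lee #7) → scope (Sam #11, Lee #9), and the DP table's final entry dp[11][9] is also 6, so no common subsequence is longer.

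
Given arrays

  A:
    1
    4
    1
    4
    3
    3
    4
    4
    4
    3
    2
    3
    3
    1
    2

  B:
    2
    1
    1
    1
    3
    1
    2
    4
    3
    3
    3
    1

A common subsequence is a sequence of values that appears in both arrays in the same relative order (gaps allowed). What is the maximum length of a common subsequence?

8

Taking 1 [1,3]; then 1 [3,4]; then 3 [5,5]; then 4 [9,8]; then 3 [10,9]; then 3 [12,10]; then 3 [13,11]; then 1 [14,12] gives a common subsequence of length 8. Since dp[15][12] = 8, nothing longer is possible.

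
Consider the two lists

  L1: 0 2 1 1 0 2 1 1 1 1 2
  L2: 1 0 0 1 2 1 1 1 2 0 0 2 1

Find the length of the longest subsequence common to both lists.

7

One common subsequence of length 7: 0 (L1 #1, L2 #3); then 2 (L1 #2, L2 #5); then 1 (L1 #3, L2 #7); then 1 (L1 #4, L2 #8); then 0 (L1 #5, L2 #11); then 2 (L1 #6, L2 #12); then 1 (L1 #10, L2 #13). Since dp[11][13] = 7, nothing longer is possible.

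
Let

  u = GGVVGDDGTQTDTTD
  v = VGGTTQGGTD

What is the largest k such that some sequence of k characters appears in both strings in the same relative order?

Let dp[i][j] be the LCS length of the first i characters of u and the first j characters of v. dp[i][j] = dp[i-1][j-1]+1 when the i-th and j-th characters match, else max(dp[i-1][j], dp[i][j-1]).
    ·  V  G  G  T  T  Q  G  G  T  D
 ·  0  0  0  0  0  0  0  0  0  0  0
 G  0  0  1  1  1  1  1  1  1  1  1
 G  0  0  1  2  2  2  2  2  2  2  2
 V  0  1  1  2  2  2  2  2  2  2  2
 V  0  1  1  2  2  2  2  2  2  2  2
 G  0  1  2  2  2  2  2  3  3  3  3
 D  0  1  2  2  2  2  2  3  3  3  4
 D  0  1  2  2  2  2  2  3  3  3  4
 G  0  1  2  3  3  3  3  3  4  4  4
 T  0  1  2  3  4  4  4  4  4  5  5
 Q  0  1  2  3  4  4  5  5  5  5  5
 T  0  1  2  3  4  5  5  5  5  6  6
 D  0  1  2  3  4  5  5  5  5  6  7
 T  0  1  2  3  4  5  5  5  5  6  7
 T  0  1  2  3  4  5  5  5  5  6  7
 D  0  1  2  3  4  5  5  5  5  6  7
dp[15][10] = 7. One LCS (by backtracking along matches): VGGTQTD.

7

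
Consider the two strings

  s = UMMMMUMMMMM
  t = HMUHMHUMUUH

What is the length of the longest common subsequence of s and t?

Let dp[i][j] be the LCS length of the first i characters of s and the first j characters of t. dp[i][j] = dp[i-1][j-1]+1 when the i-th and j-th characters match, else max(dp[i-1][j], dp[i][j-1]).
    ·  H  M  U  H  M  H  U  M  U  U  H
 ·  0  0  0  0  0  0  0  0  0  0  0  0
 U  0  0  0  1  1  1  1  1  1  1  1  1
 M  0  0  1  1  1  2  2  2  2  2  2  2
 M  0  0  1  1  1  2  2  2  3  3  3  3
 M  0  0  1  1  1  2  2  2  3  3  3  3
 M  0  0  1  1  1  2  2  2  3  3  3  3
 U  0  0  1  2  2  2  2  3  3  4  4  4
 M  0  0  1  2  2  3  3  3  4  4  4  4
 M  0  0  1  2  2  3  3  3  4  4  4  4
 M  0  0  1  2  2  3  3  3  4  4  4  4
 M  0  0  1  2  2  3  3  3  4  4  4  4
 M  0  0  1  2  2  3  3  3  4  4  4  4
dp[11][11] = 4. One LCS (by backtracking along matches): UMMU.

4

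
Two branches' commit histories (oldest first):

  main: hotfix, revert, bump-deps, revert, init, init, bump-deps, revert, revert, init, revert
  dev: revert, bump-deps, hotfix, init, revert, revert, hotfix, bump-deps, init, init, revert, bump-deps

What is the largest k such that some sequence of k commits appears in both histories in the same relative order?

Pick revert [2,1] → bump-deps [3,2] → init [6,4] → revert [8,5] → revert [9,6] → init [10,10] → revert [11,11]; all 7 commits appear in both, in order. The LCS DP gives dp[11][12] = 7, so this is optimal.

7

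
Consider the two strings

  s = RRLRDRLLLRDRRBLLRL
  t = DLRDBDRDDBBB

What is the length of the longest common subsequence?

One common subsequence of length 6: L [3,2] → R [4,3] → D [5,6] → R [6,7] → D [11,9] → B [14,12]. Since dp[18][12] = 6, nothing longer is possible.

6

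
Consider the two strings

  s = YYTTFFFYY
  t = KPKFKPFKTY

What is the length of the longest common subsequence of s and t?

3

Match F (s #5, t #4) → F (s #6, t #7) → Y (s #9, t #10) — 3 characters in the same relative order in both. The LCS DP gives dp[9][10] = 3, so this is optimal.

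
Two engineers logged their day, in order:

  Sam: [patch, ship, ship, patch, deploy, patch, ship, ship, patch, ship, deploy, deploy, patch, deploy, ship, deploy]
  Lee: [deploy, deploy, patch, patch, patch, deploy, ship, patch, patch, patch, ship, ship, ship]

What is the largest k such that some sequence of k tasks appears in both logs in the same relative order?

One common subsequence of length 7: patch at Sam[1]=Lee[5], ship at Sam[2]=Lee[7], patch at Sam[4]=Lee[9], patch at Sam[6]=Lee[10], ship at Sam[8]=Lee[11], ship at Sam[10]=Lee[12], ship at Sam[15]=Lee[13]. The LCS DP gives dp[16][13] = 7, so this is optimal.

7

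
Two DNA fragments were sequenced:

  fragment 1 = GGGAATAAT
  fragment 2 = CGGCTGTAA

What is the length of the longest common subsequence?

Let dp[i][j] be the LCS length of the first i bases of fragment 1 and the first j bases of fragment 2. dp[i][j] = dp[i-1][j-1]+1 when the i-th and j-th bases match, else max(dp[i-1][j], dp[i][j-1]).
    ·  C  G  G  C  T  G  T  A  A
 ·  0  0  0  0  0  0  0  0  0  0
 G  0  0  1  1  1  1  1  1  1  1
 G  0  0  1  2  2  2  2  2  2  2
 G  0  0  1  2  2  2  3  3  3  3
 A  0  0  1  2  2  2  3  3  4  4
 A  0  0  1  2  2  2  3  3  4  5
 T  0  0  1  2  2  3  3  4  4  5
 A  0  0  1  2  2  3  3  4  5  5
 A  0  0  1  2  2  3  3  4  5  6
 T  0  0  1  2  2  3  3  4  5  6
dp[9][9] = 6. One LCS (by backtracking along matches): GGGTAA.

6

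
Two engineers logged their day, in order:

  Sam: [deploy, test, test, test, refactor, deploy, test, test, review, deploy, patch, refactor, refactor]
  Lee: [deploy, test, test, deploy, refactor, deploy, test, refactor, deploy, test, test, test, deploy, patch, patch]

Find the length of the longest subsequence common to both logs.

10

Pick deploy [1,1], then test [2,2], then test [3,3], then test [4,7], then refactor [5,8], then deploy [6,9], then test [7,11], then test [8,12], then deploy [10,13], then patch [11,15]; all 10 tasks appear in both, in order, and the DP table's final entry dp[13][15] is also 10, so no common subsequence is longer.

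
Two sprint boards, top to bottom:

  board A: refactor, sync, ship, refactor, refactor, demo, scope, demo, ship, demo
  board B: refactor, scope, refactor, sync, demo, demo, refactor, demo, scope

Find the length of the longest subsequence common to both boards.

Taking refactor at board A[1]=board B[3] → sync at board A[2]=board B[4] → refactor at board A[5]=board B[7] → demo at board A[6]=board B[8] → scope at board A[7]=board B[9] gives a common subsequence of length 5. The LCS DP gives dp[10][9] = 5, so this is optimal.

5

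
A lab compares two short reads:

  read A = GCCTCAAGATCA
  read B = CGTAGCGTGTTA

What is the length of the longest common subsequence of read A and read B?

6

Let dp[i][j] be the LCS length of the first i bases of read A and the first j bases of read B. dp[i][j] = dp[i-1][j-1]+1 when the i-th and j-th bases match, else max(dp[i-1][j], dp[i][j-1]).
    ·  C  G  T  A  G  C  G  T  G  T  T  A
 ·  0  0  0  0  0  0  0  0  0  0  0  0  0
 G  0  0  1  1  1  1  1  1  1  1  1  1  1
 C  0  1  1  1  1  1  2  2  2  2  2  2  2
 C  0  1  1  1  1  1  2  2  2  2  2  2  2
 T  0  1  1  2  2  2  2  2  3  3  3  3  3
 C  0  1  1  2  2  2  3  3  3  3  3  3  3
 A  0  1  1  2  3  3  3  3  3  3  3  3  4
 A  0  1  1  2  3  3  3  3  3  3  3  3  4
 G  0  1  2  2  3  4  4  4  4  4  4  4  4
 A  0  1  2  2  3  4  4  4  4  4  4  4  5
 T  0  1  2  3  3  4  4  4  5  5  5  5  5
 C  0  1  2  3  3  4  5  5  5  5  5  5  5
 A  0  1  2  3  4  4  5  5  5  5  5  5  6
dp[12][12] = 6. One LCS (by backtracking along matches): GCTGTA.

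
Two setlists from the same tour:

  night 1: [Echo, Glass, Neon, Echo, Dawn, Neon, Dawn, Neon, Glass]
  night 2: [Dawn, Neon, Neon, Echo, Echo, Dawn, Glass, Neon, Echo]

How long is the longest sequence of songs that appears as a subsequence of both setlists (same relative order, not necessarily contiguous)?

4

Pick Echo [1,5]; then Glass [2,7]; then Neon [3,8]; then Echo [4,9]; all 4 songs appear in both, in order. Since dp[9][9] = 4, nothing longer is possible.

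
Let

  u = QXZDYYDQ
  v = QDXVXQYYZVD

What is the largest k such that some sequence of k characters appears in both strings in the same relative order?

Let dp[i][j] be the LCS length of the first i characters of u and the first j characters of v. dp[i][j] = dp[i-1][j-1]+1 when the i-th and j-th characters match, else max(dp[i-1][j], dp[i][j-1]).
    ·  Q  D  X  V  X  Q  Y  Y  Z  V  D
 ·  0  0  0  0  0  0  0  0  0  0  0  0
 Q  0  1  1  1  1  1  1  1  1  1  1  1
 X  0  1  1  2  2  2  2  2  2  2  2  2
 Z  0  1  1  2  2  2  2  2  2  3  3  3
 D  0  1  2  2  2  2  2  2  2  3  3  4
 Y  0  1  2  2  2  2  2  3  3  3  3  4
 Y  0  1  2  2  2  2  2  3  4  4  4  4
 D  0  1  2  2  2  2  2  3  4  4  4  5
 Q  0  1  2  2  2  2  3  3  4  4  4  5
dp[8][11] = 5. One LCS (by backtracking along matches): QXYYD.

5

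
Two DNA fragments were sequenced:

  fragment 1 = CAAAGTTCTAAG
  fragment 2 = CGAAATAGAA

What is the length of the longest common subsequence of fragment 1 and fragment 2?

Let dp[i][j] be the LCS length of the first i bases of fragment 1 and the first j bases of fragment 2. dp[i][j] = dp[i-1][j-1]+1 when the i-th and j-th bases match, else max(dp[i-1][j], dp[i][j-1]).
    ·  C  G  A  A  A  T  A  G  A  A
 ·  0  0  0  0  0  0  0  0  0  0  0
 C  0  1  1  1  1  1  1  1  1  1  1
 A  0  1  1  2  2  2  2  2  2  2  2
 A  0  1  1  2  3  3  3  3  3  3  3
 A  0  1  1  2  3  4  4  4  4  4  4
 G  0  1  2  2  3  4  4  4  5  5  5
 T  0  1  2  2  3  4  5  5  5  5  5
 T  0  1  2  2  3  4  5  5  5  5  5
 C  0  1  2  2  3  4  5  5  5  5  5
 T  0  1  2  2  3  4  5  5  5  5  5
 A  0  1  2  3  3  4  5  6  6  6  6
 A  0  1  2  3  4  4  5  6  6  7  7
 G  0  1  2  3  4  4  5  6  7  7  7
dp[12][10] = 7. One LCS (by backtracking along matches): CAAAGAA.

7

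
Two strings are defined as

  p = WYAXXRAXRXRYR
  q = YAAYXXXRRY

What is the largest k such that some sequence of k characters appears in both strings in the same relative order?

Match Y (p #2, q #1) → A (p #3, q #3) → X (p #4, q #5) → X (p #5, q #6) → X (p #8, q #7) → R (p #9, q #8) → R (p #11, q #9) → Y (p #12, q #10) — 8 characters in the same relative order in both, and the DP table's final entry dp[13][10] is also 8, so no common subsequence is longer.

8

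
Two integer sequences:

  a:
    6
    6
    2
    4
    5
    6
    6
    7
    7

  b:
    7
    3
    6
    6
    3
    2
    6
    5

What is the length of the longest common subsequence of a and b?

4

Let dp[i][j] be the LCS length of the first i values of a and the first j values of b. dp[i][j] = dp[i-1][j-1]+1 when the i-th and j-th values match, else max(dp[i-1][j], dp[i][j-1]).
    ·  7  3  6  6  3  2  6  5
 ·  0  0  0  0  0  0  0  0  0
 6  0  0  0  1  1  1  1  1  1
 6  0  0  0  1  2  2  2  2  2
 2  0  0  0  1  2  2  3  3  3
 4  0  0  0  1  2  2  3  3  3
 5  0  0  0  1  2  2  3  3  4
 6  0  0  0  1  2  2  3  4  4
 6  0  0  0  1  2  2  3  4  4
 7  0  1  1  1  2  2  3  4  4
 7  0  1  1  1  2  2  3  4  4
dp[9][8] = 4. One LCS (by backtracking along matches): 6, 6, 2, 5.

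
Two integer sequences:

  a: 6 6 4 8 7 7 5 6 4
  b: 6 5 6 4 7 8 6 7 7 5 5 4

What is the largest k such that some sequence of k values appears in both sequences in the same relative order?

Let dp[i][j] be the LCS length of the first i values of a and the first j values of b. dp[i][j] = dp[i-1][j-1]+1 when the i-th and j-th values match, else max(dp[i-1][j], dp[i][j-1]).
    ·  6  5  6  4  7  8  6  7  7  5  5  4
 ·  0  0  0  0  0  0  0  0  0  0  0  0  0
 6  0  1  1  1  1  1  1  1  1  1  1  1  1
 6  0  1  1  2  2  2  2  2  2  2  2  2  2
 4  0  1  1  2  3  3  3  3  3  3  3  3  3
 8  0  1  1  2  3  3  4  4  4  4  4  4  4
 7  0  1  1  2  3  4  4  4  5  5  5  5  5
 7  0  1  1  2  3  4  4  4  5  6  6  6  6
 5  0  1  2  2  3  4  4  4  5  6  7  7  7
 6  0  1  2  3  3  4  4  5  5  6  7  7  7
 4  0  1  2  3  4  4  4  5  5  6  7  7  8
dp[9][12] = 8. One LCS (by backtracking along matches): 6, 6, 4, 8, 7, 7, 5, 4.

8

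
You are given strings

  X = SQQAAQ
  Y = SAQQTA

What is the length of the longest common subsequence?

4

Let dp[i][j] be the LCS length of the first i characters of X and the first j characters of Y. dp[i][j] = dp[i-1][j-1]+1 when the i-th and j-th characters match, else max(dp[i-1][j], dp[i][j-1]).
    ·  S  A  Q  Q  T  A
 ·  0  0  0  0  0  0  0
 S  0  1  1  1  1  1  1
 Q  0  1  1  2  2  2  2
 Q  0  1  1  2  3  3  3
 A  0  1  2  2  3  3  4
 A  0  1  2  2  3  3  4
 Q  0  1  2  3  3  3  4
dp[6][6] = 4. One LCS (by backtracking along matches): SQQA.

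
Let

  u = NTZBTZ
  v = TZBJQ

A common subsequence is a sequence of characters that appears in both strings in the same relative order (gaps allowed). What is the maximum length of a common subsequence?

3

Let dp[i][j] be the LCS length of the first i characters of u and the first j characters of v. dp[i][j] = dp[i-1][j-1]+1 when the i-th and j-th characters match, else max(dp[i-1][j], dp[i][j-1]).
    ·  T  Z  B  J  Q
 ·  0  0  0  0  0  0
 N  0  0  0  0  0  0
 T  0  1  1  1  1  1
 Z  0  1  2  2  2  2
 B  0  1  2  3  3  3
 T  0  1  2  3  3  3
 Z  0  1  2  3  3  3
dp[6][5] = 3. One LCS (by backtracking along matches): TZB.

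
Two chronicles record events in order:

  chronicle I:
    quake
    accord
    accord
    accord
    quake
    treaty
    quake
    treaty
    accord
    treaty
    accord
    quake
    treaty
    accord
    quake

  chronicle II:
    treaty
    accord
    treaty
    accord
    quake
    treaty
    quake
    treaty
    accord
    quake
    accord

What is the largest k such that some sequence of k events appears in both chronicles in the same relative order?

9

Taking accord [2,2], then accord [4,4], then quake [5,5], then treaty [6,6], then quake [7,7], then treaty [10,8], then accord [11,9], then quake [12,10], then accord [14,11] gives a common subsequence of length 9. dp[15][11] = 9 confirms this is the maximum.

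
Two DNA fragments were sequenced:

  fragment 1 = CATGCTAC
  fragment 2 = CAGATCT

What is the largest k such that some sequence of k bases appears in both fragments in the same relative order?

Let dp[i][j] be the LCS length of the first i bases of fragment 1 and the first j bases of fragment 2. dp[i][j] = dp[i-1][j-1]+1 when the i-th and j-th bases match, else max(dp[i-1][j], dp[i][j-1]).
    ·  C  A  G  A  T  C  T
 ·  0  0  0  0  0  0  0  0
 C  0  1  1  1  1  1  1  1
 A  0  1  2  2  2  2  2  2
 T  0  1  2  2  2  3  3  3
 G  0  1  2  3  3  3  3  3
 C  0  1  2  3  3  3  4  4
 T  0  1  2  3  3  4  4  5
 A  0  1  2  3  4  4  4  5
 C  0  1  2  3  4  4  5  5
dp[8][7] = 5. One LCS (by backtracking along matches): CATCT.

5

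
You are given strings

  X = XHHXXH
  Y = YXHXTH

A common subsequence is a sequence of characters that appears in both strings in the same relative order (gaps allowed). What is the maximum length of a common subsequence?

Let dp[i][j] be the LCS length of the first i characters of X and the first j characters of Y. dp[i][j] = dp[i-1][j-1]+1 when the i-th and j-th characters match, else max(dp[i-1][j], dp[i][j-1]).
    ·  Y  X  H  X  T  H
 ·  0  0  0  0  0  0  0
 X  0  0  1  1  1  1  1
 H  0  0  1  2  2  2  2
 H  0  0  1  2  2  2  3
 X  0  0  1  2  3  3  3
 X  0  0  1  2  3  3  3
 H  0  0  1  2  3  3  4
dp[6][6] = 4. One LCS (by backtracking along matches): XHXH.

4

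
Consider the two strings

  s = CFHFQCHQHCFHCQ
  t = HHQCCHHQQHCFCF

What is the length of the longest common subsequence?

Taking H [3,2]; then Q [5,3]; then C [6,5]; then H [7,7]; then Q [8,9]; then H [9,10]; then C [10,11]; then F [11,12]; then C [13,13] gives a common subsequence of length 9. dp[14][14] = 9 confirms this is the maximum.

9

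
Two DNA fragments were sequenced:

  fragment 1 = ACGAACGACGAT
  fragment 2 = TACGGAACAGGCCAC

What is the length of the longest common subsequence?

9

Match A (fragment 1 #1, fragment 2 #2) → C (fragment 1 #2, fragment 2 #3) → G (fragment 1 #3, fragment 2 #5) → A (fragment 1 #4, fragment 2 #6) → A (fragment 1 #5, fragment 2 #7) → C (fragment 1 #6, fragment 2 #8) → G (fragment 1 #7, fragment 2 #11) → A (fragment 1 #8, fragment 2 #14) → C (fragment 1 #9, fragment 2 #15) — 9 bases in the same relative order in both. Since dp[12][15] = 9, nothing longer is possible.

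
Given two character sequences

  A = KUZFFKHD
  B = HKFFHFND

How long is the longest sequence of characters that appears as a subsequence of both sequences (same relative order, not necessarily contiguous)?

5

Let dp[i][j] be the LCS length of the first i characters of A and the first j characters of B. dp[i][j] = dp[i-1][j-1]+1 when the i-th and j-th characters match, else max(dp[i-1][j], dp[i][j-1]).
    ·  H  K  F  F  H  F  N  D
 ·  0  0  0  0  0  0  0  0  0
 K  0  0  1  1  1  1  1  1  1
 U  0  0  1  1  1  1  1  1  1
 Z  0  0  1  1  1  1  1  1  1
 F  0  0  1  2  2  2  2  2  2
 F  0  0  1  2  3  3  3  3  3
 K  0  0  1  2  3  3  3  3  3
 H  0  1  1  2  3  4  4  4  4
 D  0  1  1  2  3  4  4  4  5
dp[8][8] = 5. One LCS (by backtracking along matches): KFFHD.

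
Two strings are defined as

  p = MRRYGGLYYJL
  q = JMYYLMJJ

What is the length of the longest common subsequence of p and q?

One common subsequence of length 4: M (p #1, q #2), Y (p #4, q #4), L (p #7, q #5), J (p #10, q #8). The LCS DP gives dp[11][8] = 4, so this is optimal.

4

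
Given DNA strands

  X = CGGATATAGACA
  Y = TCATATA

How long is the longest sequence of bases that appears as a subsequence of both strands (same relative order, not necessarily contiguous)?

Let dp[i][j] be the LCS length of the first i bases of X and the first j bases of Y. dp[i][j] = dp[i-1][j-1]+1 when the i-th and j-th bases match, else max(dp[i-1][j], dp[i][j-1]).
    ·  T  C  A  T  A  T  A
 ·  0  0  0  0  0  0  0  0
 C  0  0  1  1  1  1  1  1
 G  0  0  1  1  1  1  1  1
 G  0  0  1  1  1  1  1  1
 A  0  0  1  2  2  2  2  2
 T  0  1  1  2  3  3  3  3
 A  0  1  1  2  3  4  4  4
 T  0  1  1  2  3  4  5  5
 A  0  1  1  2  3  4  5  6
 G  0  1  1  2  3  4  5  6
 A  0  1  1  2  3  4  5  6
 C  0  1  2  2  3  4  5  6
 A  0  1  2  3  3  4  5  6
dp[12][7] = 6. One LCS (by backtracking along matches): CATATA.

6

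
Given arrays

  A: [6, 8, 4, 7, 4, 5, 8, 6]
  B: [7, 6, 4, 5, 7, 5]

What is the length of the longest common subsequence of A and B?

Pick 6 at A[1]=B[2], 4 at A[3]=B[3], 7 at A[4]=B[5], 5 at A[6]=B[6]; all 4 values appear in both, in order. The LCS DP gives dp[8][6] = 4, so this is optimal.

4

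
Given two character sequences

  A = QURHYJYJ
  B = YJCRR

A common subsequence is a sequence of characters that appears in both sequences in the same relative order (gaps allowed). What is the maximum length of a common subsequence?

2

Taking Y [5,1], J [6,2] gives a common subsequence of length 2. dp[8][5] = 2 confirms this is the maximum.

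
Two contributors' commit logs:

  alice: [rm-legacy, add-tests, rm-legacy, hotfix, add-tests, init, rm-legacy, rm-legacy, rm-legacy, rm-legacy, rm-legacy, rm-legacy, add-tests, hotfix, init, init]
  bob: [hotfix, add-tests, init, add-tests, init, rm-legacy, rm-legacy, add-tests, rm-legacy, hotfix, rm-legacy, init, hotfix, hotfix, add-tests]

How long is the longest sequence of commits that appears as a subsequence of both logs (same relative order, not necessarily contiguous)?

Match add-tests [2,2], add-tests [5,4], init [6,5], rm-legacy [7,6], rm-legacy [8,7], rm-legacy [9,9], rm-legacy [10,11], add-tests [13,15] — 8 commits in the same relative order in both. dp[16][15] = 8 confirms this is the maximum.

8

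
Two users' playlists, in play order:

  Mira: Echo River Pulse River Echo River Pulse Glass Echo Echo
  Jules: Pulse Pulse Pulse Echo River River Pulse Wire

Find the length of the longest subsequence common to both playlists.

Match Echo [1,4]; then River [4,5]; then River [6,6]; then Pulse [7,7] — 4 songs in the same relative order in both. dp[10][8] = 4 confirms this is the maximum.

4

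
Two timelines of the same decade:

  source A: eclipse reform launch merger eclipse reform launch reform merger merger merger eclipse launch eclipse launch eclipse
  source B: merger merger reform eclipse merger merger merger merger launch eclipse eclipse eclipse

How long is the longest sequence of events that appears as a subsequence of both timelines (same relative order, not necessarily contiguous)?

8

Pick eclipse (source A #1, source B #4) → merger (source A #4, source B #5) → merger (source A #9, source B #6) → merger (source A #10, source B #7) → merger (source A #11, source B #8) → eclipse (source A #12, source B #10) → eclipse (source A #14, source B #11) → eclipse (source A #16, source B #12); all 8 events appear in both, in order. Since dp[16][12] = 8, nothing longer is possible.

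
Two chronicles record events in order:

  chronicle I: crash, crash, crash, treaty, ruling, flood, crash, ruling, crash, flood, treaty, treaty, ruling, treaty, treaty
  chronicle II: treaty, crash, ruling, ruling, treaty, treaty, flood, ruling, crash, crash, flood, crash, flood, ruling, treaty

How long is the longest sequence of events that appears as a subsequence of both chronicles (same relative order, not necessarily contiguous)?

8

Pick crash at chronicle I[1]=chronicle II[2] → crash at chronicle I[2]=chronicle II[9] → crash at chronicle I[3]=chronicle II[10] → flood at chronicle I[6]=chronicle II[11] → crash at chronicle I[9]=chronicle II[12] → flood at chronicle I[10]=chronicle II[13] → ruling at chronicle I[13]=chronicle II[14] → treaty at chronicle I[15]=chronicle II[15]; all 8 events appear in both, in order. dp[15][15] = 8 confirms this is the maximum.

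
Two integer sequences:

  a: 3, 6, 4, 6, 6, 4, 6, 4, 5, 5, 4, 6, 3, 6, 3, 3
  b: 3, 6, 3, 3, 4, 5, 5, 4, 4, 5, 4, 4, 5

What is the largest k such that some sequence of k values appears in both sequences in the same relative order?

Match 3 [1,1], then 6 [2,2], then 4 [3,5], then 4 [6,8], then 4 [8,9], then 5 [9,10], then 5 [10,13] — 7 values in the same relative order in both. dp[16][13] = 7 confirms this is the maximum.

7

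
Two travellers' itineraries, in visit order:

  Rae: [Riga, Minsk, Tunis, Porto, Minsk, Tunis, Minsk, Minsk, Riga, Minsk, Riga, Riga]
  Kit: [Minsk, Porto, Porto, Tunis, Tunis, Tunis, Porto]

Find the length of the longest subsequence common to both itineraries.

3

Pick Minsk (Rae #2, Kit #1) → Tunis (Rae #3, Kit #6) → Porto (Rae #4, Kit #7); all 3 stops appear in both, in order. The LCS DP gives dp[12][7] = 3, so this is optimal.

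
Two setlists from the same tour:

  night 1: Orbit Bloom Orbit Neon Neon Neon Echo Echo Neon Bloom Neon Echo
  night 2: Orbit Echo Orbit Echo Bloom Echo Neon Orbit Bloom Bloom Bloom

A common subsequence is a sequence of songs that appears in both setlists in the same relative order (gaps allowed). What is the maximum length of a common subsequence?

6

One common subsequence of length 6: Orbit [1,1]; then Orbit [3,3]; then Echo [7,4]; then Echo [8,6]; then Neon [9,7]; then Bloom [10,11]. dp[12][11] = 6 confirms this is the maximum.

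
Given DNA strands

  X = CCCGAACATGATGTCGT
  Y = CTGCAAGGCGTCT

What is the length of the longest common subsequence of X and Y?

Taking C (X #1, Y #1) → C (X #3, Y #4) → A (X #5, Y #5) → A (X #6, Y #6) → C (X #7, Y #9) → G (X #13, Y #10) → T (X #14, Y #11) → C (X #15, Y #12) → T (X #17, Y #13) gives a common subsequence of length 9, and the DP table's final entry dp[17][13] is also 9, so no common subsequence is longer.

9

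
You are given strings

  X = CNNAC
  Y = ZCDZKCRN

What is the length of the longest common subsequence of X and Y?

2

Let dp[i][j] be the LCS length of the first i characters of X and the first j characters of Y. dp[i][j] = dp[i-1][j-1]+1 when the i-th and j-th characters match, else max(dp[i-1][j], dp[i][j-1]).
    ·  Z  C  D  Z  K  C  R  N
 ·  0  0  0  0  0  0  0  0  0
 C  0  0  1  1  1  1  1  1  1
 N  0  0  1  1  1  1  1  1  2
 N  0  0  1  1  1  1  1  1  2
 A  0  0  1  1  1  1  1  1  2
 C  0  0  1  1  1  1  2  2  2
dp[5][8] = 2. One LCS (by backtracking along matches): CN.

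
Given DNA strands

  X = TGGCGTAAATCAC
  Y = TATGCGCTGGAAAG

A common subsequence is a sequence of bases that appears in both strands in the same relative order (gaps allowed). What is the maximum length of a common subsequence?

One common subsequence of length 8: T at X[1]=Y[3], G at X[2]=Y[4], G at X[3]=Y[6], C at X[4]=Y[7], G at X[5]=Y[10], A at X[7]=Y[11], A at X[8]=Y[12], A at X[9]=Y[13], and the DP table's final entry dp[13][14] is also 8, so no common subsequence is longer.

8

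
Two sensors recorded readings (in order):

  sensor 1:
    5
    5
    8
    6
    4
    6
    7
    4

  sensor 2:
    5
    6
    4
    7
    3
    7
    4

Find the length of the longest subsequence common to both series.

5

Let dp[i][j] be the LCS length of the first i values of sensor 1 and the first j values of sensor 2. dp[i][j] = dp[i-1][j-1]+1 when the i-th and j-th values match, else max(dp[i-1][j], dp[i][j-1]).
    ·  5  6  4  7  3  7  4
 ·  0  0  0  0  0  0  0  0
 5  0  1  1  1  1  1  1  1
 5  0  1  1  1  1  1  1  1
 8  0  1  1  1  1  1  1  1
 6  0  1  2  2  2  2  2  2
 4  0  1  2  3  3  3  3  3
 6  0  1  2  3  3  3  3  3
 7  0  1  2  3  4  4  4  4
 4  0  1  2  3  4  4  4  5
dp[8][7] = 5. One LCS (by backtracking along matches): 5, 6, 4, 7, 4.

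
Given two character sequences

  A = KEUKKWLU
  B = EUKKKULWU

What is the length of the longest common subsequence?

6

Match E [2,1], U [3,2], K [4,4], K [5,5], W [6,8], U [8,9] — 6 characters in the same relative order in both. The LCS DP gives dp[8][9] = 6, so this is optimal.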